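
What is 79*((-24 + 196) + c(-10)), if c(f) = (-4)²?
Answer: 14852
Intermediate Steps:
c(f) = 16
79*((-24 + 196) + c(-10)) = 79*((-24 + 196) + 16) = 79*(172 + 16) = 79*188 = 14852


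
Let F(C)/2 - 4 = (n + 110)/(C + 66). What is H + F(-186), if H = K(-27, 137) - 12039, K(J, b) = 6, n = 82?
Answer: -60141/5 ≈ -12028.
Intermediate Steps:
H = -12033 (H = 6 - 12039 = -12033)
F(C) = 8 + 384/(66 + C) (F(C) = 8 + 2*((82 + 110)/(C + 66)) = 8 + 2*(192/(66 + C)) = 8 + 384/(66 + C))
H + F(-186) = -12033 + 8*(114 - 186)/(66 - 186) = -12033 + 8*(-72)/(-120) = -12033 + 8*(-1/120)*(-72) = -12033 + 24/5 = -60141/5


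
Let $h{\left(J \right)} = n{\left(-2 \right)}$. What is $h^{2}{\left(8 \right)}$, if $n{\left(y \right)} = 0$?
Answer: $0$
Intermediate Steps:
$h{\left(J \right)} = 0$
$h^{2}{\left(8 \right)} = 0^{2} = 0$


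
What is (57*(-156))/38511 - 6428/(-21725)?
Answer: 549192/8451025 ≈ 0.064985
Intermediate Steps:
(57*(-156))/38511 - 6428/(-21725) = -8892*1/38511 - 6428*(-1/21725) = -988/4279 + 6428/21725 = 549192/8451025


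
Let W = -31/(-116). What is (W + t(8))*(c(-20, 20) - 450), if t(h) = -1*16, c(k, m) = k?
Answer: 428875/58 ≈ 7394.4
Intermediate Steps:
t(h) = -16
W = 31/116 (W = -31*(-1/116) = 31/116 ≈ 0.26724)
(W + t(8))*(c(-20, 20) - 450) = (31/116 - 16)*(-20 - 450) = -1825/116*(-470) = 428875/58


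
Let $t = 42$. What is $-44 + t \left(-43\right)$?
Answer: $-1850$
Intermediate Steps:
$-44 + t \left(-43\right) = -44 + 42 \left(-43\right) = -44 - 1806 = -1850$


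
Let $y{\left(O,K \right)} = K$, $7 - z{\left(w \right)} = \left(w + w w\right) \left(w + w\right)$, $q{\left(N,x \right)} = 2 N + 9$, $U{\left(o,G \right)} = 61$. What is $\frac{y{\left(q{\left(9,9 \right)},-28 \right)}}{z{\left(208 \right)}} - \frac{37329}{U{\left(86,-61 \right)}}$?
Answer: $- \frac{675070512797}{1103145045} \approx -611.95$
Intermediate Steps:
$q{\left(N,x \right)} = 9 + 2 N$
$z{\left(w \right)} = 7 - 2 w \left(w + w^{2}\right)$ ($z{\left(w \right)} = 7 - \left(w + w w\right) \left(w + w\right) = 7 - \left(w + w^{2}\right) 2 w = 7 - 2 w \left(w + w^{2}\right)$)
$\frac{y{\left(q{\left(9,9 \right)},-28 \right)}}{z{\left(208 \right)}} - \frac{37329}{U{\left(86,-61 \right)}} = - \frac{28}{7 - 2 \cdot 208^{2} - 2 \cdot 208^{3}} - \frac{37329}{61} = - \frac{28}{7 - 86528 - 17997824} - \frac{37329}{61} = - \frac{28}{-18084345} - \frac{37329}{61} = \left(-28\right) \left(- \frac{1}{18084345}\right) - \frac{37329}{61} = \frac{28}{18084345} - \frac{37329}{61} = - \frac{675070512797}{1103145045}$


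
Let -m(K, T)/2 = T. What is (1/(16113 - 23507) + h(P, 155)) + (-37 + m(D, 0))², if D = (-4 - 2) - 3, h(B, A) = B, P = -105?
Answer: 9346015/7394 ≈ 1264.0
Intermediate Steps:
D = -9 (D = -6 - 3 = -9)
m(K, T) = -2*T
(1/(16113 - 23507) + h(P, 155)) + (-37 + m(D, 0))² = (1/(16113 - 23507) - 105) + (-37 - 2*0)² = (1/(-7394) - 105) + (-37 + 0)² = (-1/7394 - 105) + (-37)² = -776371/7394 + 1369 = 9346015/7394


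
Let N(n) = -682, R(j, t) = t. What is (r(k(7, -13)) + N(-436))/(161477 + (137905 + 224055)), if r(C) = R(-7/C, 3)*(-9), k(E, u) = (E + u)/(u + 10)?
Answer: -709/523437 ≈ -0.0013545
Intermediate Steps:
k(E, u) = (E + u)/(10 + u)
r(C) = -27 (r(C) = 3*(-9) = -27)
(r(k(7, -13)) + N(-436))/(161477 + (137905 + 224055)) = (-27 - 682)/(161477 + (137905 + 224055)) = -709/(161477 + 361960) = -709/523437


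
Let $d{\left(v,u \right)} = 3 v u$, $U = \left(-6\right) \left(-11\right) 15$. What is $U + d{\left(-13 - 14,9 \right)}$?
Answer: $261$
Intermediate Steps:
$U = 990$ ($U = 66 \cdot 15 = 990$)
$d{\left(v,u \right)} = 3 u v$
$U + d{\left(-13 - 14,9 \right)} = 990 + 3 \cdot 9 \left(-13 - 14\right) = 990 + 3 \cdot 9 \left(-27\right) = 990 - 729 = 261$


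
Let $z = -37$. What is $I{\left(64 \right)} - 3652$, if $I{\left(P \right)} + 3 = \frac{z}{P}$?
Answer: $- \frac{233957}{64} \approx -3655.6$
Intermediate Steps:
$I{\left(P \right)} = -3 - \frac{37}{P}$
$I{\left(64 \right)} - 3652 = \left(-3 - \frac{37}{64}\right) - 3652 = - \frac{229}{64} - 3652 = - \frac{233957}{64}$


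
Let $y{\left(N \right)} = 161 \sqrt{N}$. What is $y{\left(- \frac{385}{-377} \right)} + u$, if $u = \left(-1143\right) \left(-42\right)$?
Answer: $48006 + \frac{161 \sqrt{145145}}{377} \approx 48169.0$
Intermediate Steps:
$u = 48006$
$y{\left(- \frac{385}{-377} \right)} + u = 161 \sqrt{- \frac{385}{-377}} + 48006 = 161 \sqrt{\left(-385\right) \left(- \frac{1}{377}\right)} + 48006 = 161 \sqrt{\frac{385}{377}} + 48006 = 161 \frac{\sqrt{145145}}{377} + 48006 = \frac{161 \sqrt{145145}}{377} + 48006 = 48006 + \frac{161 \sqrt{145145}}{377}$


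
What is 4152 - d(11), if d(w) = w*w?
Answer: 4031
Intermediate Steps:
d(w) = w²
4152 - d(11) = 4152 - 1*11² = 4152 - 1*121 = 4152 - 121 = 4031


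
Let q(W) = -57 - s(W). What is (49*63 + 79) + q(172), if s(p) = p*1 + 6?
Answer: 2931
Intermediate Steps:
s(p) = 6 + p (s(p) = p + 6 = 6 + p)
q(W) = -63 - W (q(W) = -57 - (6 + W) = -57 + (-6 - W) = -63 - W)
(49*63 + 79) + q(172) = (49*63 + 79) + (-63 - 1*172) = (3087 + 79) + (-63 - 172) = 3166 - 235 = 2931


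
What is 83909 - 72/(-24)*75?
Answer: 84134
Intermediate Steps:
83909 - 72/(-24)*75 = 83909 - (-1/24*72)*75 = 83909 - (-3)*75 = 83909 - 1*(-225) = 83909 + 225 = 84134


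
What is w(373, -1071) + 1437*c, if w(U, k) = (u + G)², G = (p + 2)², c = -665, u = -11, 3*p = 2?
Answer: -77402780/81 ≈ -9.5559e+5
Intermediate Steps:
p = ⅔ (p = (⅓)*2 = ⅔ ≈ 0.66667)
G = 64/9 (G = (⅔ + 2)² = (8/3)² = 64/9 ≈ 7.1111)
w(U, k) = 1225/81 (w(U, k) = (-11 + 64/9)² = (-35/9)² = 1225/81)
w(373, -1071) + 1437*c = 1225/81 + 1437*(-665) = 1225/81 - 955605 = -77402780/81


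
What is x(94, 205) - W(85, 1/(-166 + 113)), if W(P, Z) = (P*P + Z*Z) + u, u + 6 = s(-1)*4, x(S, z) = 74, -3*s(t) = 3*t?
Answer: -20081542/2809 ≈ -7149.0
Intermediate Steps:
s(t) = -t
u = -2 (u = -6 - 1*(-1)*4 = -6 + 1*4 = -6 + 4 = -2)
W(P, Z) = -2 + P² + Z² (W(P, Z) = (P*P + Z*Z) - 2 = (P² + Z²) - 2 = -2 + P² + Z²)
x(94, 205) - W(85, 1/(-166 + 113)) = 74 - (-2 + 85² + (1/(-166 + 113))²) = 74 - (-2 + 7225 + (1/(-53))²) = 74 - (-2 + 7225 + (-1/53)²) = 74 - (-2 + 7225 + 1/2809) = 74 - 1*20289408/2809 = 74 - 20289408/2809 = -20081542/2809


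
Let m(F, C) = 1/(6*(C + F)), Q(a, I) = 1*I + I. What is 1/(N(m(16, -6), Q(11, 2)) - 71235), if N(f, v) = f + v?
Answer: -60/4273859 ≈ -1.4039e-5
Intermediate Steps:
Q(a, I) = 2*I (Q(a, I) = I + I = 2*I)
m(F, C) = 1/(6*C + 6*F)
1/(N(m(16, -6), Q(11, 2)) - 71235) = 1/((1/(6*(-6 + 16)) + 2*2) - 71235) = 1/(((⅙)/10 + 4) - 71235) = 1/(((⅙)*(⅒) + 4) - 71235) = 1/((1/60 + 4) - 71235) = 1/(241/60 - 71235) = 1/(-4273859/60) = -60/4273859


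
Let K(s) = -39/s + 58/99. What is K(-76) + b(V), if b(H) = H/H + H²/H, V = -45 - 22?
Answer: -488315/7524 ≈ -64.901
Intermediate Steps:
K(s) = 58/99 - 39/s (K(s) = -39/s + 58*(1/99) = -39/s + 58/99 = 58/99 - 39/s)
V = -67
b(H) = 1 + H
K(-76) + b(V) = (58/99 - 39/(-76)) + (1 - 67) = (58/99 - 39*(-1/76)) - 66 = (58/99 + 39/76) - 66 = 8269/7524 - 66 = -488315/7524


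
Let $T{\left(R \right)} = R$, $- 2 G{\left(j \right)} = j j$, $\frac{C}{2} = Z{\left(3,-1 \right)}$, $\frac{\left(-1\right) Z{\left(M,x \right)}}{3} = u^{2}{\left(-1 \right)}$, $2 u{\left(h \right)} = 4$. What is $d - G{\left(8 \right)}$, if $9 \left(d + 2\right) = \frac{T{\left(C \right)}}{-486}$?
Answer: $\frac{21874}{729} \approx 30.005$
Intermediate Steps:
$u{\left(h \right)} = 2$ ($u{\left(h \right)} = \frac{1}{2} \cdot 4 = 2$)
$Z{\left(M,x \right)} = -12$ ($Z{\left(M,x \right)} = - 3 \cdot 2^{2} = \left(-3\right) 4 = -12$)
$C = -24$ ($C = 2 \left(-12\right) = -24$)
$G{\left(j \right)} = - \frac{j^{2}}{2}$ ($G{\left(j \right)} = - \frac{j j}{2} = - \frac{j^{2}}{2}$)
$d = - \frac{1454}{729}$ ($d = -2 + \frac{\left(-24\right) \frac{1}{-486}}{9} = -2 + \frac{\left(-24\right) \left(- \frac{1}{486}\right)}{9} = -2 + \frac{1}{9} \cdot \frac{4}{81} = -2 + \frac{4}{729} = - \frac{1454}{729} \approx -1.9945$)
$d - G{\left(8 \right)} = - \frac{1454}{729} - - \frac{8^{2}}{2} = - \frac{1454}{729} - \left(- \frac{1}{2}\right) 64 = - \frac{1454}{729} - -32 = - \frac{1454}{729} + 32 = \frac{21874}{729}$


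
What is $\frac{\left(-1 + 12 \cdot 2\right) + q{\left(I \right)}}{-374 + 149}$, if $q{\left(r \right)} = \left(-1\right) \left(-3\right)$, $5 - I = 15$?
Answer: $- \frac{26}{225} \approx -0.11556$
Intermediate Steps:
$I = -10$ ($I = 5 - 15 = -10$)
$q{\left(r \right)} = 3$
$\frac{\left(-1 + 12 \cdot 2\right) + q{\left(I \right)}}{-374 + 149} = \frac{\left(-1 + 12 \cdot 2\right) + 3}{-374 + 149} = \frac{\left(-1 + 24\right) + 3}{-225} = \left(23 + 3\right) \left(- \frac{1}{225}\right) = 26 \left(- \frac{1}{225}\right) = - \frac{26}{225}$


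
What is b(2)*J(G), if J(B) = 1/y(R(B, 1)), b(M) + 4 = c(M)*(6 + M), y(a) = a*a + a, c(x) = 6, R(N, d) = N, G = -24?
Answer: 11/138 ≈ 0.079710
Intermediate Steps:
y(a) = a + a² (y(a) = a² + a = a + a²)
b(M) = 32 + 6*M (b(M) = -4 + 6*(6 + M) = -4 + (36 + 6*M) = 32 + 6*M)
J(B) = 1/(B*(1 + B))
b(2)*J(G) = (32 + 6*2)*(1/((-24)*(1 - 24))) = (32 + 12)*(-1/24/(-23)) = 44*(-1/24*(-1/23)) = 44*(1/552) = 11/138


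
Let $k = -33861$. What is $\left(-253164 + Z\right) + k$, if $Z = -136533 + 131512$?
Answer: $-292046$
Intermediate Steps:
$Z = -5021$
$\left(-253164 + Z\right) + k = \left(-253164 - 5021\right) - 33861 = -258185 - 33861 = -292046$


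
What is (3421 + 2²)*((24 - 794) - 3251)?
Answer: -13771925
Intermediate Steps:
(3421 + 2²)*((24 - 794) - 3251) = (3421 + 4)*(-770 - 3251) = 3425*(-4021) = -13771925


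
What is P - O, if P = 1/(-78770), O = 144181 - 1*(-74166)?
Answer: -17199193191/78770 ≈ -2.1835e+5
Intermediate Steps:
O = 218347 (O = 144181 + 74166 = 218347)
P = -1/78770 ≈ -1.2695e-5
P - O = -1/78770 - 1*218347 = -1/78770 - 218347 = -17199193191/78770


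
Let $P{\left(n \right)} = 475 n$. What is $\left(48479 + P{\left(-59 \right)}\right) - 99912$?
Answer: $-79458$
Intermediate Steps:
$\left(48479 + P{\left(-59 \right)}\right) - 99912 = \left(48479 + 475 \left(-59\right)\right) - 99912 = \left(48479 - 28025\right) - 99912 = 20454 - 99912 = -79458$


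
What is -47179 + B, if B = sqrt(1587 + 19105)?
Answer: -47179 + 2*sqrt(5173) ≈ -47035.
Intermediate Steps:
B = 2*sqrt(5173) (B = sqrt(20692) = 2*sqrt(5173) ≈ 143.85)
-47179 + B = -47179 + 2*sqrt(5173)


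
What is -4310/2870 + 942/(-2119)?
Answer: -1183643/608153 ≈ -1.9463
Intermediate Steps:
-4310/2870 + 942/(-2119) = -4310*1/2870 + 942*(-1/2119) = -431/287 - 942/2119 = -1183643/608153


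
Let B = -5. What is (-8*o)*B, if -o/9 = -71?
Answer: 25560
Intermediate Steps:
o = 639 (o = -9*(-71) = 639)
(-8*o)*B = -8*639*(-5) = -5112*(-5) = 25560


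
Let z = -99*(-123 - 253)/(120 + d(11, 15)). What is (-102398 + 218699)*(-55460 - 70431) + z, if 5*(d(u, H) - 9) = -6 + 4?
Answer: -9414323043693/643 ≈ -1.4641e+10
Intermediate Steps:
d(u, H) = 43/5 (d(u, H) = 9 + (-6 + 4)/5 = 9 + (⅕)*(-2) = 9 - ⅖ = 43/5)
z = 186120/643 (z = -99*(-123 - 253)/(120 + 43/5) = -(-37224)/643/5 = -(-37224)*5/643 = -99*(-1880/643) = 186120/643 ≈ 289.46)
(-102398 + 218699)*(-55460 - 70431) + z = (-102398 + 218699)*(-55460 - 70431) + 186120/643 = 116301*(-125891) + 186120/643 = -14641249191 + 186120/643 = -9414323043693/643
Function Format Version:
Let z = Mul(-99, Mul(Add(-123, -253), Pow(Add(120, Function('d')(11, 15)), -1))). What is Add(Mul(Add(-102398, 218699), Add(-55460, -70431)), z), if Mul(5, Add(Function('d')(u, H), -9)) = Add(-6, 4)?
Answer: Rational(-9414323043693, 643) ≈ -1.4641e+10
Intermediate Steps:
Function('d')(u, H) = Rational(43, 5) (Function('d')(u, H) = Add(9, Mul(Rational(1, 5), Add(-6, 4))) = Add(9, Mul(Rational(1, 5), -2)) = Add(9, Rational(-2, 5)) = Rational(43, 5))
z = Rational(186120, 643) (z = Mul(-99, Mul(Add(-123, -253), Pow(Add(120, Rational(43, 5)), -1))) = Mul(-99, Mul(-376, Pow(Rational(643, 5), -1))) = Mul(-99, Mul(-376, Rational(5, 643))) = Mul(-99, Rational(-1880, 643)) = Rational(186120, 643) ≈ 289.46)
Add(Mul(Add(-102398, 218699), Add(-55460, -70431)), z) = Add(Mul(Add(-102398, 218699), Add(-55460, -70431)), Rational(186120, 643)) = Add(Mul(116301, -125891), Rational(186120, 643)) = Add(-14641249191, Rational(186120, 643)) = Rational(-9414323043693, 643)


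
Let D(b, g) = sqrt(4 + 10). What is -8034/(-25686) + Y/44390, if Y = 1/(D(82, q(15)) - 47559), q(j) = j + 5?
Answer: 134440818348223991/429829084555906530 - sqrt(14)/100403897350130 ≈ 0.31278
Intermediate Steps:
q(j) = 5 + j
D(b, g) = sqrt(14)
Y = 1/(-47559 + sqrt(14)) (Y = 1/(sqrt(14) - 47559) = 1/(-47559 + sqrt(14)) ≈ -2.1028e-5)
-8034/(-25686) + Y/44390 = -8034/(-25686) + (-47559/2261858467 - sqrt(14)/2261858467)/44390 = -8034*(-1/25686) + (-47559/2261858467 - sqrt(14)/2261858467)*(1/44390) = 1339/4281 + (-47559/100403897350130 - sqrt(14)/100403897350130) = 134440818348223991/429829084555906530 - sqrt(14)/100403897350130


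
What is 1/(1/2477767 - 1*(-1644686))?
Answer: 2477767/4075148696163 ≈ 6.0802e-7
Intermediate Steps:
1/(1/2477767 - 1*(-1644686)) = 1/(1/2477767 + 1644686) = 1/(4075148696163/2477767) = 2477767/4075148696163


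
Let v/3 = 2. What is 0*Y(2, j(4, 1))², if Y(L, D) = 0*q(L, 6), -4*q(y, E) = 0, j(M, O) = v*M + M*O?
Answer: 0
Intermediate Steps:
v = 6 (v = 3*2 = 6)
j(M, O) = 6*M + M*O
q(y, E) = 0 (q(y, E) = -¼*0 = 0)
Y(L, D) = 0 (Y(L, D) = 0*0 = 0)
0*Y(2, j(4, 1))² = 0*0² = 0*0 = 0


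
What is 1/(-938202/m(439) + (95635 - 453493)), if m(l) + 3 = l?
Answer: -218/78482145 ≈ -2.7777e-6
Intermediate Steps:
m(l) = -3 + l
1/(-938202/m(439) + (95635 - 453493)) = 1/(-938202/(-3 + 439) + (95635 - 453493)) = 1/(-938202/436 - 357858) = 1/(-938202*1/436 - 357858) = 1/(-469101/218 - 357858) = 1/(-78482145/218) = -218/78482145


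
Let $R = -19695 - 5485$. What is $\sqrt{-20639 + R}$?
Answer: $3 i \sqrt{5091} \approx 214.05 i$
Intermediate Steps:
$R = -25180$ ($R = -19695 - 5485 = -25180$)
$\sqrt{-20639 + R} = \sqrt{-20639 - 25180} = \sqrt{-45819} = 3 i \sqrt{5091}$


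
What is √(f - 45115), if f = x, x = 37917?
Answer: I*√7198 ≈ 84.841*I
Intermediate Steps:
f = 37917
√(f - 45115) = √(37917 - 45115) = √(-7198) = I*√7198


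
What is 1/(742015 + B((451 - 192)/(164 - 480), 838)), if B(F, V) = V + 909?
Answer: 1/743762 ≈ 1.3445e-6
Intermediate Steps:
B(F, V) = 909 + V
1/(742015 + B((451 - 192)/(164 - 480), 838)) = 1/(742015 + (909 + 838)) = 1/(742015 + 1747) = 1/743762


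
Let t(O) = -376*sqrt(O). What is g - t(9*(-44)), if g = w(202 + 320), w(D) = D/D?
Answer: 1 + 2256*I*sqrt(11) ≈ 1.0 + 7482.3*I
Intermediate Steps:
w(D) = 1
g = 1
g - t(9*(-44)) = 1 - (-376)*sqrt(9*(-44)) = 1 - (-376)*sqrt(-396) = 1 - (-376)*6*I*sqrt(11) = 1 - (-2256)*I*sqrt(11) = 1 + 2256*I*sqrt(11)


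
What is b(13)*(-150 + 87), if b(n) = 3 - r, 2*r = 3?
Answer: -189/2 ≈ -94.500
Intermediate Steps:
r = 3/2 (r = (½)*3 = 3/2 ≈ 1.5000)
b(n) = 3/2 (b(n) = 3 - 1*3/2 = 3 - 3/2 = 3/2)
b(13)*(-150 + 87) = 3*(-150 + 87)/2 = (3/2)*(-63) = -189/2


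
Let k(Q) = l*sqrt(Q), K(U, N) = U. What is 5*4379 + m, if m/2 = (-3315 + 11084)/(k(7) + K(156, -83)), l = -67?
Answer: 152745937/7087 - 1041046*sqrt(7)/7087 ≈ 21164.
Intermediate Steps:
k(Q) = -67*sqrt(Q)
m = 15538/(156 - 67*sqrt(7)) (m = 2*((-3315 + 11084)/(-67*sqrt(7) + 156)) = 2*(7769/(156 - 67*sqrt(7))) = 15538/(156 - 67*sqrt(7)) ≈ -730.67)
5*4379 + m = 5*4379 + (-2423928/7087 - 1041046*sqrt(7)/7087) = 21895 + (-2423928/7087 - 1041046*sqrt(7)/7087) = 152745937/7087 - 1041046*sqrt(7)/7087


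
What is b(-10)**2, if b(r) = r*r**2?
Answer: 1000000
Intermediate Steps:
b(r) = r**3
b(-10)**2 = ((-10)**3)**2 = (-1000)**2 = 1000000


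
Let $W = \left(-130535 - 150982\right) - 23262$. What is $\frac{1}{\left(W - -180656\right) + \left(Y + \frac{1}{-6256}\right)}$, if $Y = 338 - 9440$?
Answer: $- \frac{6256}{833455601} \approx -7.5061 \cdot 10^{-6}$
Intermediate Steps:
$Y = -9102$ ($Y = 338 - 9440 = -9102$)
$W = -304779$ ($W = -281517 + \left(-23322 + 60\right) = -281517 - 23262 = -304779$)
$\frac{1}{\left(W - -180656\right) + \left(Y + \frac{1}{-6256}\right)} = \frac{1}{\left(-304779 - -180656\right) - \left(9102 - \frac{1}{-6256}\right)} = \frac{1}{\left(-304779 + 180656\right) - \frac{56942113}{6256}} = \frac{1}{-124123 - \frac{56942113}{6256}} = \frac{1}{- \frac{833455601}{6256}} = - \frac{6256}{833455601}$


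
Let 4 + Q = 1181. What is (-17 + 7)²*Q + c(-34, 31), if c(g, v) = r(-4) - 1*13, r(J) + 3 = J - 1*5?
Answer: 117675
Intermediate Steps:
r(J) = -8 + J (r(J) = -3 + (J - 1*5) = -3 + (J - 5) = -3 + (-5 + J) = -8 + J)
Q = 1177 (Q = -4 + 1181 = 1177)
c(g, v) = -25 (c(g, v) = (-8 - 4) - 1*13 = -12 - 13 = -25)
(-17 + 7)²*Q + c(-34, 31) = (-17 + 7)²*1177 - 25 = (-10)²*1177 - 25 = 100*1177 - 25 = 117700 - 25 = 117675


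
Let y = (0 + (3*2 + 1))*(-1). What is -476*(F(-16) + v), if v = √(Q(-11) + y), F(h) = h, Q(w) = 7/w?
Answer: 7616 - 952*I*√231/11 ≈ 7616.0 - 1315.4*I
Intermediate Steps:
y = -7 (y = (0 + (6 + 1))*(-1) = (0 + 7)*(-1) = 7*(-1) = -7)
v = 2*I*√231/11 (v = √(7/(-11) - 7) = √(7*(-1/11) - 7) = √(-7/11 - 7) = √(-84/11) = 2*I*√231/11 ≈ 2.7634*I)
-476*(F(-16) + v) = -476*(-16 + 2*I*√231/11) = 7616 - 952*I*√231/11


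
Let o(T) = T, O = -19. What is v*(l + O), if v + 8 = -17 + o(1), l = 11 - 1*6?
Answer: 336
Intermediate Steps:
l = 5 (l = 11 - 6 = 5)
v = -24 (v = -8 + (-17 + 1) = -8 - 16 = -24)
v*(l + O) = -24*(5 - 19) = -24*(-14) = 336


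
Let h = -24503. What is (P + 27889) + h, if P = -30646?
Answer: -27260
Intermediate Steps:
(P + 27889) + h = (-30646 + 27889) - 24503 = -2757 - 24503 = -27260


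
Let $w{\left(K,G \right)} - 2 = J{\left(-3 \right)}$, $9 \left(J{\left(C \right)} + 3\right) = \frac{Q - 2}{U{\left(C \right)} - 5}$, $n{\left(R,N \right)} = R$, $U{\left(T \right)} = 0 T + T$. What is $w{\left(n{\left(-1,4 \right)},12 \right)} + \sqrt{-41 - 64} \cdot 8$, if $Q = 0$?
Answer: $- \frac{35}{36} + 8 i \sqrt{105} \approx -0.97222 + 81.976 i$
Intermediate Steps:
$U{\left(T \right)} = T$ ($U{\left(T \right)} = 0 + T = T$)
$J{\left(C \right)} = -3 - \frac{2}{9 \left(-5 + C\right)}$ ($J{\left(C \right)} = -3 + \frac{\left(0 - 2\right) \frac{1}{C - 5}}{9} = -3 + \frac{\left(-2\right) \frac{1}{-5 + C}}{9} = -3 - \frac{2}{9 \left(-5 + C\right)}$)
$w{\left(K,G \right)} = - \frac{35}{36}$ ($w{\left(K,G \right)} = 2 + \frac{133 - -81}{9 \left(-5 - 3\right)} = 2 + \frac{133 + 81}{9 \left(-8\right)} = 2 + \frac{1}{9} \left(- \frac{1}{8}\right) 214 = 2 - \frac{107}{36} = - \frac{35}{36}$)
$w{\left(n{\left(-1,4 \right)},12 \right)} + \sqrt{-41 - 64} \cdot 8 = - \frac{35}{36} + \sqrt{-41 - 64} \cdot 8 = - \frac{35}{36} + \sqrt{-105} \cdot 8 = - \frac{35}{36} + i \sqrt{105} \cdot 8 = - \frac{35}{36} + 8 i \sqrt{105}$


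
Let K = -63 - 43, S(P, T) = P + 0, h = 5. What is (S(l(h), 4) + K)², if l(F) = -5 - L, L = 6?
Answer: 13689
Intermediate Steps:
l(F) = -11 (l(F) = -5 - 1*6 = -5 - 6 = -11)
S(P, T) = P
K = -106
(S(l(h), 4) + K)² = (-11 - 106)² = (-117)² = 13689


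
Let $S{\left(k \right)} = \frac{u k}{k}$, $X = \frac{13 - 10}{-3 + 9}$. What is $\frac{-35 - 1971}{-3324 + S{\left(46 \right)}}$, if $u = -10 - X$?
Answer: $\frac{4012}{6669} \approx 0.60159$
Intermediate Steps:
$X = \frac{1}{2}$ ($X = \frac{3}{6} = 3 \cdot \frac{1}{6} = \frac{1}{2} \approx 0.5$)
$u = - \frac{21}{2}$ ($u = -10 - \frac{1}{2} = - \frac{21}{2} \approx -10.5$)
$S{\left(k \right)} = - \frac{21}{2}$ ($S{\left(k \right)} = \frac{\left(- \frac{21}{2}\right) k}{k} = - \frac{21}{2}$)
$\frac{-35 - 1971}{-3324 + S{\left(46 \right)}} = \frac{-35 - 1971}{-3324 - \frac{21}{2}} = - \frac{2006}{- \frac{6669}{2}} = \left(-2006\right) \left(- \frac{2}{6669}\right) = \frac{4012}{6669}$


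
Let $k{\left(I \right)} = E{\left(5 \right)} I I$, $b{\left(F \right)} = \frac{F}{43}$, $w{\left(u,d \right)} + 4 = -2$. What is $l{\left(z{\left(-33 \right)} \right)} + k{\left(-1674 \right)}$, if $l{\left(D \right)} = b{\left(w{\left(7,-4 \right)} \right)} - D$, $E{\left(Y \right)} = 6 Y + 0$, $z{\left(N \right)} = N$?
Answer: $\frac{3614937453}{43} \approx 8.4068 \cdot 10^{7}$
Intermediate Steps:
$w{\left(u,d \right)} = -6$ ($w{\left(u,d \right)} = -4 - 2 = -6$)
$E{\left(Y \right)} = 6 Y$
$b{\left(F \right)} = \frac{F}{43}$ ($b{\left(F \right)} = F \frac{1}{43} = \frac{F}{43}$)
$k{\left(I \right)} = 30 I^{2}$ ($k{\left(I \right)} = 6 \cdot 5 I I = 30 I I = 30 I^{2}$)
$l{\left(D \right)} = - \frac{6}{43} - D$ ($l{\left(D \right)} = \frac{1}{43} \left(-6\right) - D = - \frac{6}{43} - D$)
$l{\left(z{\left(-33 \right)} \right)} + k{\left(-1674 \right)} = \left(- \frac{6}{43} - -33\right) + 30 \left(-1674\right)^{2} = \left(- \frac{6}{43} + 33\right) + 30 \cdot 2802276 = \frac{1413}{43} + 84068280 = \frac{3614937453}{43}$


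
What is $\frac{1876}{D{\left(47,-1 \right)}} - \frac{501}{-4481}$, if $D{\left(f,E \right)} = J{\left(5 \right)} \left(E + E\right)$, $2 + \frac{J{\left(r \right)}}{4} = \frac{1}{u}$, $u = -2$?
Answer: $\frac{2104094}{22405} \approx 93.912$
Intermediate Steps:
$J{\left(r \right)} = -10$ ($J{\left(r \right)} = -8 + \frac{4}{-2} = -8 + 4 \left(- \frac{1}{2}\right) = -8 - 2 = -10$)
$D{\left(f,E \right)} = - 20 E$ ($D{\left(f,E \right)} = - 10 \left(E + E\right) = - 10 \cdot 2 E = - 20 E$)
$\frac{1876}{D{\left(47,-1 \right)}} - \frac{501}{-4481} = \frac{1876}{\left(-20\right) \left(-1\right)} - \frac{501}{-4481} = \frac{1876}{20} - - \frac{501}{4481} = 1876 \cdot \frac{1}{20} + \frac{501}{4481} = \frac{469}{5} + \frac{501}{4481} = \frac{2104094}{22405}$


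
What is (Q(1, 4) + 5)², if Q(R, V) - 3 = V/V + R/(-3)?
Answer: 676/9 ≈ 75.111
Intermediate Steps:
Q(R, V) = 4 - R/3 (Q(R, V) = 3 + (V/V + R/(-3)) = 3 + (1 + R*(-⅓)) = 3 + (1 - R/3) = 4 - R/3)
(Q(1, 4) + 5)² = ((4 - ⅓*1) + 5)² = ((4 - ⅓) + 5)² = (11/3 + 5)² = (26/3)² = 676/9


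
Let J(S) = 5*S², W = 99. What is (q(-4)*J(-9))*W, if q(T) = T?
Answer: -160380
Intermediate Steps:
(q(-4)*J(-9))*W = -20*(-9)²*99 = -20*81*99 = -4*405*99 = -1620*99 = -160380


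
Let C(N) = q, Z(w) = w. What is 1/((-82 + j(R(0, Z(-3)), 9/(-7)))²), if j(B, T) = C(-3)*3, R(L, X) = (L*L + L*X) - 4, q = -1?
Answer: 1/7225 ≈ 0.00013841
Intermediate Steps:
C(N) = -1
R(L, X) = -4 + L² + L*X (R(L, X) = (L² + L*X) - 4 = -4 + L² + L*X)
j(B, T) = -3 (j(B, T) = -1*3 = -3)
1/((-82 + j(R(0, Z(-3)), 9/(-7)))²) = 1/((-82 - 3)²) = 1/((-85)²) = 1/7225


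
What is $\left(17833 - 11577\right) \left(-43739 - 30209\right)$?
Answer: $-462618688$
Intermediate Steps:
$\left(17833 - 11577\right) \left(-43739 - 30209\right) = 6256 \left(-73948\right) = -462618688$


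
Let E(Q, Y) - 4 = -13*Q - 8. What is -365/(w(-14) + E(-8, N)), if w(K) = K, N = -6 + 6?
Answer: -365/86 ≈ -4.2442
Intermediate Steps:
N = 0
E(Q, Y) = -4 - 13*Q (E(Q, Y) = 4 + (-13*Q - 8) = 4 + (-8 - 13*Q) = -4 - 13*Q)
-365/(w(-14) + E(-8, N)) = -365/(-14 + (-4 - 13*(-8))) = -365/(-14 + (-4 + 104)) = -365/(-14 + 100) = -365/86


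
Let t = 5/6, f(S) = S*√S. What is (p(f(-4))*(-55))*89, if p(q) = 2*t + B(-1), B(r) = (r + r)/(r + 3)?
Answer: -9790/3 ≈ -3263.3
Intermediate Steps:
f(S) = S^(3/2)
t = ⅚ (t = 5*(⅙) = ⅚ ≈ 0.83333)
B(r) = 2*r/(3 + r) (B(r) = (2*r)/(3 + r) = 2*r/(3 + r))
p(q) = ⅔ (p(q) = 2*(⅚) + 2*(-1)/(3 - 1) = 5/3 + 2*(-1)/2 = 5/3 + 2*(-1)*(½) = 5/3 - 1 = ⅔)
(p(f(-4))*(-55))*89 = ((⅔)*(-55))*89 = -110/3*89 = -9790/3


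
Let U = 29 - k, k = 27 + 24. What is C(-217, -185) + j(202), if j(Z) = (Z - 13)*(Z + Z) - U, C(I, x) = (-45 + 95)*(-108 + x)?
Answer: 61728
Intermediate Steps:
k = 51
U = -22 (U = 29 - 1*51 = 29 - 51 = -22)
C(I, x) = -5400 + 50*x (C(I, x) = 50*(-108 + x) = -5400 + 50*x)
j(Z) = 22 + 2*Z*(-13 + Z) (j(Z) = (Z - 13)*(Z + Z) - 1*(-22) = (-13 + Z)*(2*Z) + 22 = 2*Z*(-13 + Z) + 22 = 22 + 2*Z*(-13 + Z))
C(-217, -185) + j(202) = (-5400 + 50*(-185)) + (22 - 26*202 + 2*202**2) = (-5400 - 9250) + (22 - 5252 + 2*40804) = -14650 + (22 - 5252 + 81608) = -14650 + 76378 = 61728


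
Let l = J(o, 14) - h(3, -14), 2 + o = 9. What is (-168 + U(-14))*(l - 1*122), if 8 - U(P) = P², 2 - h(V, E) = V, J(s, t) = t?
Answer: 38092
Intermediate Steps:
o = 7 (o = -2 + 9 = 7)
h(V, E) = 2 - V
U(P) = 8 - P²
l = 15 (l = 14 - (2 - 1*3) = 14 - (2 - 3) = 14 - 1*(-1) = 14 + 1 = 15)
(-168 + U(-14))*(l - 1*122) = (-168 + (8 - 1*(-14)²))*(15 - 1*122) = (-168 + (8 - 1*196))*(15 - 122) = (-168 + (8 - 196))*(-107) = (-168 - 188)*(-107) = -356*(-107) = 38092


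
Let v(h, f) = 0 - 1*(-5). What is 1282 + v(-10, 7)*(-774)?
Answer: -2588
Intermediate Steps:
v(h, f) = 5 (v(h, f) = 0 + 5 = 5)
1282 + v(-10, 7)*(-774) = 1282 + 5*(-774) = 1282 - 3870 = -2588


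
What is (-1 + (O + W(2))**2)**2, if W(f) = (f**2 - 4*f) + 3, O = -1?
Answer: 9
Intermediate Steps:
W(f) = 3 + f**2 - 4*f
(-1 + (O + W(2))**2)**2 = (-1 + (-1 + (3 + 2**2 - 4*2))**2)**2 = (-1 + (-1 + (3 + 4 - 8))**2)**2 = (-1 + (-1 - 1)**2)**2 = (-1 + (-2)**2)**2 = (-1 + 4)**2 = 3**2 = 9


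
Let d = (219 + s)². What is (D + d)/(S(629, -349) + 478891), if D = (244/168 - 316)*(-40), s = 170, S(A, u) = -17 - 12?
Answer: 3441961/10056102 ≈ 0.34228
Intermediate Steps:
S(A, u) = -29
d = 151321 (d = (219 + 170)² = 389² = 151321)
D = 264220/21 (D = (244*(1/168) - 316)*(-40) = (61/42 - 316)*(-40) = -13211/42*(-40) = 264220/21 ≈ 12582.)
(D + d)/(S(629, -349) + 478891) = (264220/21 + 151321)/(-29 + 478891) = (3441961/21)/478862 = (3441961/21)*(1/478862) = 3441961/10056102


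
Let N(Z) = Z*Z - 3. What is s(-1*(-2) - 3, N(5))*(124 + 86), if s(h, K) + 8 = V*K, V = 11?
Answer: 49140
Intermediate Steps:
N(Z) = -3 + Z² (N(Z) = Z² - 3 = -3 + Z²)
s(h, K) = -8 + 11*K
s(-1*(-2) - 3, N(5))*(124 + 86) = (-8 + 11*(-3 + 5²))*(124 + 86) = (-8 + 11*(-3 + 25))*210 = (-8 + 11*22)*210 = (-8 + 242)*210 = 234*210 = 49140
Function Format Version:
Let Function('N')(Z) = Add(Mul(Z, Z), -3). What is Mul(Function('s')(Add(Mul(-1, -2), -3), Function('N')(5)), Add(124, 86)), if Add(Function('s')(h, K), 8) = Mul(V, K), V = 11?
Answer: 49140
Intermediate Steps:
Function('N')(Z) = Add(-3, Pow(Z, 2)) (Function('N')(Z) = Add(Pow(Z, 2), -3) = Add(-3, Pow(Z, 2)))
Function('s')(h, K) = Add(-8, Mul(11, K))
Mul(Function('s')(Add(Mul(-1, -2), -3), Function('N')(5)), Add(124, 86)) = Mul(Add(-8, Mul(11, Add(-3, Pow(5, 2)))), Add(124, 86)) = Mul(Add(-8, Mul(11, Add(-3, 25))), 210) = Mul(Add(-8, Mul(11, 22)), 210) = Mul(Add(-8, 242), 210) = Mul(234, 210) = 49140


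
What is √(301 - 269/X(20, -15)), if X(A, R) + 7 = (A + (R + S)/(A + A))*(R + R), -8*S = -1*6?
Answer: √27441299445/9541 ≈ 17.362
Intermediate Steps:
S = ¾ (S = -(-1)*6/8 = -⅛*(-6) = ¾ ≈ 0.75000)
X(A, R) = -7 + 2*R*(A + (¾ + R)/(2*A)) (X(A, R) = -7 + (A + (R + ¾)/(A + A))*(R + R) = -7 + (A + (¾ + R)/((2*A)))*(2*R) = -7 + (A + (¾ + R)*(1/(2*A)))*(2*R) = -7 + (A + (¾ + R)/(2*A))*(2*R) = -7 + 2*R*(A + (¾ + R)/(2*A)))
√(301 - 269/X(20, -15)) = √(301 - 269*20/((-15)² + (¾)*(-15) + 20*(-7 + 2*20*(-15)))) = √(301 - 269*20/(225 - 45/4 + 20*(-7 - 600))) = √(301 - 269*20/(225 - 45/4 + 20*(-607))) = √(301 - 269*20/(225 - 45/4 - 12140)) = √(301 - 269/((1/20)*(-47705/4))) = √(301 - 269/(-9541/16)) = √(301 - 269*(-16/9541)) = √(301 + 4304/9541) = √(2876145/9541) = √27441299445/9541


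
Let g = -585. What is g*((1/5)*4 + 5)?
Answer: -3393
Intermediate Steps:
g*((1/5)*4 + 5) = -585*((1/5)*4 + 5) = -585*(4/5 + 5) = -585*29/5 = -3393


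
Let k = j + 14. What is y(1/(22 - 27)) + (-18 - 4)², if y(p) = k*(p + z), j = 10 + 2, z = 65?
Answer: 10844/5 ≈ 2168.8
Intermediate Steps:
j = 12
k = 26 (k = 12 + 14 = 26)
y(p) = 1690 + 26*p (y(p) = 26*(p + 65) = 26*(65 + p) = 1690 + 26*p)
y(1/(22 - 27)) + (-18 - 4)² = (1690 + 26/(22 - 27)) + (-18 - 4)² = (1690 + 26/(-5)) + (-22)² = (1690 + 26*(-⅕)) + 484 = (1690 - 26/5) + 484 = 8424/5 + 484 = 10844/5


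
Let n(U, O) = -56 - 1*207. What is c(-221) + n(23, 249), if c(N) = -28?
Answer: -291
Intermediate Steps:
n(U, O) = -263 (n(U, O) = -56 - 207 = -263)
c(-221) + n(23, 249) = -28 - 263 = -291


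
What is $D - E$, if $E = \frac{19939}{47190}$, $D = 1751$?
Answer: $\frac{82609751}{47190} \approx 1750.6$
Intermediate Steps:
$E = \frac{19939}{47190}$ ($E = 19939 \cdot \frac{1}{47190} = \frac{19939}{47190} \approx 0.42253$)
$D - E = 1751 - \frac{19939}{47190} = \frac{82609751}{47190}$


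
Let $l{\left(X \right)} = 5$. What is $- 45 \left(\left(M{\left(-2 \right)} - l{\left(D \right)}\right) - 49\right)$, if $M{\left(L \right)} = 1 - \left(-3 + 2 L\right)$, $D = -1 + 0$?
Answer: $2070$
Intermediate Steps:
$D = -1$
$M{\left(L \right)} = 4 - 2 L$ ($M{\left(L \right)} = 1 - \left(-3 + 2 L\right) = 4 - 2 L$)
$- 45 \left(\left(M{\left(-2 \right)} - l{\left(D \right)}\right) - 49\right) = - 45 \left(\left(\left(4 - -4\right) - 5\right) - 49\right) = - 45 \left(\left(\left(4 + 4\right) - 5\right) - 49\right) = - 45 \left(\left(8 - 5\right) - 49\right) = - 45 \left(3 - 49\right) = \left(-45\right) \left(-46\right) = 2070$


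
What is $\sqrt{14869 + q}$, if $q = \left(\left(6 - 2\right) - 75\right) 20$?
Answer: $\sqrt{13449} \approx 115.97$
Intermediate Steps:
$q = -1420$ ($q = \left(4 - 75\right) 20 = \left(-71\right) 20 = -1420$)
$\sqrt{14869 + q} = \sqrt{14869 - 1420} = \sqrt{13449}$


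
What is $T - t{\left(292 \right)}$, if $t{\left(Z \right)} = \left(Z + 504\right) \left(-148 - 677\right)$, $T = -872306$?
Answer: $-215606$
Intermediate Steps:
$t{\left(Z \right)} = -415800 - 825 Z$ ($t{\left(Z \right)} = \left(504 + Z\right) \left(-825\right) = -415800 - 825 Z$)
$T - t{\left(292 \right)} = -872306 - \left(-415800 - 240900\right) = -872306 - -656700 = -872306 + 656700 = -215606$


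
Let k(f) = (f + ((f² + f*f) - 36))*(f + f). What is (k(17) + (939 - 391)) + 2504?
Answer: 22058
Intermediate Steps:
k(f) = 2*f*(-36 + f + 2*f²) (k(f) = (f + ((f² + f²) - 36))*(2*f) = (f + (2*f² - 36))*(2*f) = (f + (-36 + 2*f²))*(2*f) = (-36 + f + 2*f²)*(2*f) = 2*f*(-36 + f + 2*f²))
(k(17) + (939 - 391)) + 2504 = (2*17*(-36 + 17 + 2*17²) + (939 - 391)) + 2504 = (2*17*(-36 + 17 + 2*289) + 548) + 2504 = (2*17*(-36 + 17 + 578) + 548) + 2504 = (2*17*559 + 548) + 2504 = (19006 + 548) + 2504 = 19554 + 2504 = 22058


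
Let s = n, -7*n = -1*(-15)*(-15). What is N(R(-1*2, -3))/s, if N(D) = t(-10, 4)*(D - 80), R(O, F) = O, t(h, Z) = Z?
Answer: -2296/225 ≈ -10.204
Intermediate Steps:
n = 225/7 (n = -(-1*(-15))*(-15)/7 = -15*(-15)/7 = -1/7*(-225) = 225/7 ≈ 32.143)
s = 225/7 ≈ 32.143
N(D) = -320 + 4*D (N(D) = 4*(D - 80) = 4*(-80 + D) = -320 + 4*D)
N(R(-1*2, -3))/s = (-320 + 4*(-1*2))/(225/7) = (-320 + 4*(-2))*(7/225) = (-320 - 8)*(7/225) = -328*7/225 = -2296/225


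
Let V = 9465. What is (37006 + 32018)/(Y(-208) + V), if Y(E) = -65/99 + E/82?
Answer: 140084208/19202737 ≈ 7.2950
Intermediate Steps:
Y(E) = -65/99 + E/82 (Y(E) = -65*1/99 + E*(1/82) = -65/99 + E/82)
(37006 + 32018)/(Y(-208) + V) = (37006 + 32018)/((-65/99 + (1/82)*(-208)) + 9465) = 69024/((-65/99 - 104/41) + 9465) = 69024/(-12961/4059 + 9465) = 69024/(38405474/4059) = 69024*(4059/38405474) = 140084208/19202737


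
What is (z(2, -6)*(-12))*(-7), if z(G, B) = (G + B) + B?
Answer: -840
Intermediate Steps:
z(G, B) = G + 2*B (z(G, B) = (B + G) + B = G + 2*B)
(z(2, -6)*(-12))*(-7) = ((2 + 2*(-6))*(-12))*(-7) = ((2 - 12)*(-12))*(-7) = -10*(-12)*(-7) = 120*(-7) = -840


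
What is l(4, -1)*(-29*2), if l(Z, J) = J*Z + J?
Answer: 290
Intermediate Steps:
l(Z, J) = J + J*Z
l(4, -1)*(-29*2) = (-(1 + 4))*(-29*2) = -1*5*(-58) = -5*(-58) = 290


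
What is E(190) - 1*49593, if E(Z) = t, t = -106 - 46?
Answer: -49745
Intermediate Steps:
t = -152
E(Z) = -152
E(190) - 1*49593 = -152 - 1*49593 = -152 - 49593 = -49745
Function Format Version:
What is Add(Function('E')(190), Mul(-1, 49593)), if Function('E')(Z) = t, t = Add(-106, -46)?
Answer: -49745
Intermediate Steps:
t = -152
Function('E')(Z) = -152
Add(Function('E')(190), Mul(-1, 49593)) = Add(-152, Mul(-1, 49593)) = Add(-152, -49593) = -49745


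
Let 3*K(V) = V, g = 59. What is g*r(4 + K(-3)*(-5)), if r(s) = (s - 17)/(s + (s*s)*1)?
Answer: -236/45 ≈ -5.2444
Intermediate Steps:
K(V) = V/3
r(s) = (-17 + s)/(s + s**2) (r(s) = (-17 + s)/(s + s**2*1) = (-17 + s)/(s + s**2))
g*r(4 + K(-3)*(-5)) = 59*((-17 + (4 + ((1/3)*(-3))*(-5)))/((4 + ((1/3)*(-3))*(-5))*(1 + (4 + ((1/3)*(-3))*(-5))))) = 59*((-17 + (4 - 1*(-5)))/((4 - 1*(-5))*(1 + (4 - 1*(-5))))) = 59*((-17 + (4 + 5))/((4 + 5)*(1 + (4 + 5)))) = 59*((-17 + 9)/(9*(1 + 9))) = 59*((1/9)*(-8)/10) = 59*((1/9)*(1/10)*(-8)) = 59*(-4/45) = -236/45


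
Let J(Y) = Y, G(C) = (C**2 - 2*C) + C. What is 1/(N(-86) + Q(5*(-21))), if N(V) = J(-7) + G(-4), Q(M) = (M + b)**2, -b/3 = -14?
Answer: 1/3982 ≈ 0.00025113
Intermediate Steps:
G(C) = C**2 - C
b = 42 (b = -3*(-14) = 42)
Q(M) = (42 + M)**2 (Q(M) = (M + 42)**2 = (42 + M)**2)
N(V) = 13 (N(V) = -7 - 4*(-1 - 4) = -7 - 4*(-5) = -7 + 20 = 13)
1/(N(-86) + Q(5*(-21))) = 1/(13 + (42 + 5*(-21))**2) = 1/(13 + (42 - 105)**2) = 1/(13 + (-63)**2) = 1/(13 + 3969) = 1/3982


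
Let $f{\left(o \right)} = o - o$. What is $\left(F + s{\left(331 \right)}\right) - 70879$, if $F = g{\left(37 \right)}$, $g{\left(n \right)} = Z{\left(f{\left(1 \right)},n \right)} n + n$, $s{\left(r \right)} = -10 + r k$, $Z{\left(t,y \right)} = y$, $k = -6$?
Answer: $-71469$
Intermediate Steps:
$f{\left(o \right)} = 0$
$s{\left(r \right)} = -10 - 6 r$ ($s{\left(r \right)} = -10 + r \left(-6\right) = -10 - 6 r$)
$g{\left(n \right)} = n + n^{2}$ ($g{\left(n \right)} = n n + n = n^{2} + n = n + n^{2}$)
$F = 1406$ ($F = 37 \left(1 + 37\right) = 37 \cdot 38 = 1406$)
$\left(F + s{\left(331 \right)}\right) - 70879 = \left(1406 - 1996\right) - 70879 = -590 - 70879 = -71469$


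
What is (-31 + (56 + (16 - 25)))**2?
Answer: 256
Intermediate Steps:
(-31 + (56 + (16 - 25)))**2 = (-31 + (56 - 9))**2 = (-31 + 47)**2 = 16**2 = 256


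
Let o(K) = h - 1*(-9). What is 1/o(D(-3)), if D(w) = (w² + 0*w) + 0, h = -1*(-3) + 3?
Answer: 1/15 ≈ 0.066667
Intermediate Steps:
h = 6 (h = 3 + 3 = 6)
D(w) = w² (D(w) = (w² + 0) + 0 = w² + 0 = w²)
o(K) = 15 (o(K) = 6 - 1*(-9) = 6 + 9 = 15)
1/o(D(-3)) = 1/15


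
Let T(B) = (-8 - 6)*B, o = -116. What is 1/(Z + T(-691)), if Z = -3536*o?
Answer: 1/419850 ≈ 2.3818e-6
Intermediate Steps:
Z = 410176 (Z = -3536*(-116) = 410176)
T(B) = -14*B
1/(Z + T(-691)) = 1/(410176 - 14*(-691)) = 1/(410176 + 9674) = 1/419850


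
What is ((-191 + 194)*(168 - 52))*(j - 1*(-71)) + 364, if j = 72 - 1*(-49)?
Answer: 67180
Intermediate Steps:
j = 121 (j = 72 + 49 = 121)
((-191 + 194)*(168 - 52))*(j - 1*(-71)) + 364 = ((-191 + 194)*(168 - 52))*(121 - 1*(-71)) + 364 = (3*116)*(121 + 71) + 364 = 348*192 + 364 = 66816 + 364 = 67180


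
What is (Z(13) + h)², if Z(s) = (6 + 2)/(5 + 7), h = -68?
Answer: 40804/9 ≈ 4533.8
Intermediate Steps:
Z(s) = ⅔ (Z(s) = 8/12 = 8*(1/12) = ⅔)
(Z(13) + h)² = (⅔ - 68)² = (-202/3)² = 40804/9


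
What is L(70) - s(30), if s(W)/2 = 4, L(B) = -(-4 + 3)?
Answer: -7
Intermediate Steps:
L(B) = 1 (L(B) = -1*(-1) = 1)
s(W) = 8 (s(W) = 2*4 = 8)
L(70) - s(30) = 1 - 1*8 = 1 - 8 = -7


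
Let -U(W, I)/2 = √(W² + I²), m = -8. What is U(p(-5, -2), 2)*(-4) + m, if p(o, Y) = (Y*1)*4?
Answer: -8 + 16*√17 ≈ 57.970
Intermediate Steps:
p(o, Y) = 4*Y (p(o, Y) = Y*4 = 4*Y)
U(W, I) = -2*√(I² + W²) (U(W, I) = -2*√(W² + I²) = -2*√(I² + W²))
U(p(-5, -2), 2)*(-4) + m = -2*√(2² + (4*(-2))²)*(-4) - 8 = -2*√(4 + (-8)²)*(-4) - 8 = -2*√(4 + 64)*(-4) - 8 = -4*√17*(-4) - 8 = 16*√17 - 8 = -8 + 16*√17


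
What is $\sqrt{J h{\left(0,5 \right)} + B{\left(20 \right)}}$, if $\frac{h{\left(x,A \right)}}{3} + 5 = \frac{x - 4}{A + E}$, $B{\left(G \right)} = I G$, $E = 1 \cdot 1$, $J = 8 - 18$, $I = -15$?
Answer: $i \sqrt{130} \approx 11.402 i$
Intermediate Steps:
$J = -10$
$E = 1$
$B{\left(G \right)} = - 15 G$
$h{\left(x,A \right)} = -15 + \frac{3 \left(-4 + x\right)}{1 + A}$ ($h{\left(x,A \right)} = -15 + 3 \frac{x - 4}{A + 1} = -15 + 3 \frac{-4 + x}{1 + A} = -15 + \frac{3 \left(-4 + x\right)}{1 + A}$)
$\sqrt{J h{\left(0,5 \right)} + B{\left(20 \right)}} = \sqrt{- 10 \frac{3 \left(-9 + 0 - 25\right)}{1 + 5} - 300} = \sqrt{- 10 \frac{3 \left(-9 + 0 - 25\right)}{6} - 300} = \sqrt{- 10 \cdot 3 \cdot \frac{1}{6} \left(-34\right) - 300} = \sqrt{\left(-10\right) \left(-17\right) - 300} = \sqrt{170 - 300} = \sqrt{-130} = i \sqrt{130}$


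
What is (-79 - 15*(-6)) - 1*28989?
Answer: -28978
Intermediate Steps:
(-79 - 15*(-6)) - 1*28989 = (-79 + 90) - 28989 = 11 - 28989 = -28978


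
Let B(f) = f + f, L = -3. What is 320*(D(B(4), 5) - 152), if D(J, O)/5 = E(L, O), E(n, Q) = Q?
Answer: -40640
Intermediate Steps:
B(f) = 2*f
D(J, O) = 5*O
320*(D(B(4), 5) - 152) = 320*(5*5 - 152) = 320*(25 - 152) = 320*(-127) = -40640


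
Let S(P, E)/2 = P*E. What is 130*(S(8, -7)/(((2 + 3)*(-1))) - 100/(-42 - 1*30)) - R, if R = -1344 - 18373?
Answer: 205286/9 ≈ 22810.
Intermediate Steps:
S(P, E) = 2*E*P (S(P, E) = 2*(P*E) = 2*(E*P) = 2*E*P)
R = -19717
130*(S(8, -7)/(((2 + 3)*(-1))) - 100/(-42 - 1*30)) - R = 130*((2*(-7)*8)/(((2 + 3)*(-1))) - 100/(-42 - 1*30)) - 1*(-19717) = 130*(-112/(5*(-1)) - 100/(-42 - 30)) + 19717 = 130*(-112/(-5) - 100/(-72)) + 19717 = 130*(-112*(-⅕) - 100*(-1/72)) + 19717 = 130*(112/5 + 25/18) + 19717 = 130*(2141/90) + 19717 = 27833/9 + 19717 = 205286/9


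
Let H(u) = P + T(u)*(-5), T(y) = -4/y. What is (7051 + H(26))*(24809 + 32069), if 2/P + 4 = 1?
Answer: 15641051854/39 ≈ 4.0105e+8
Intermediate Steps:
P = -⅔ (P = 2/(-4 + 1) = 2/(-3) = 2*(-⅓) = -⅔ ≈ -0.66667)
H(u) = -⅔ + 20/u (H(u) = -⅔ - 4/u*(-5) = -⅔ + 20/u)
(7051 + H(26))*(24809 + 32069) = (7051 + (-⅔ + 20/26))*(24809 + 32069) = (7051 + (-⅔ + 20*(1/26)))*56878 = (7051 + (-⅔ + 10/13))*56878 = (7051 + 4/39)*56878 = (274993/39)*56878 = 15641051854/39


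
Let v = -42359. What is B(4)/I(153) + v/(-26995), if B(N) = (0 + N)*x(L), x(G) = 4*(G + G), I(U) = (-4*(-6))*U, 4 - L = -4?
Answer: 20306621/12390705 ≈ 1.6389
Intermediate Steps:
L = 8 (L = 4 - 1*(-4) = 4 + 4 = 8)
I(U) = 24*U
x(G) = 8*G (x(G) = 4*(2*G) = 8*G)
B(N) = 64*N (B(N) = (0 + N)*(8*8) = N*64 = 64*N)
B(4)/I(153) + v/(-26995) = (64*4)/((24*153)) - 42359/(-26995) = 256/3672 - 42359*(-1/26995) = 256*(1/3672) + 42359/26995 = 32/459 + 42359/26995 = 20306621/12390705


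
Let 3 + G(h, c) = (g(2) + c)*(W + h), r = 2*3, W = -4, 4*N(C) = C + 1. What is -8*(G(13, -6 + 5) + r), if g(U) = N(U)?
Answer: -6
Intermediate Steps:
N(C) = ¼ + C/4 (N(C) = (C + 1)/4 = (1 + C)/4 = ¼ + C/4)
g(U) = ¼ + U/4
r = 6
G(h, c) = -3 + (-4 + h)*(¾ + c) (G(h, c) = -3 + ((¼ + (¼)*2) + c)*(-4 + h) = -3 + ((¼ + ½) + c)*(-4 + h) = -3 + (¾ + c)*(-4 + h) = -3 + (-4 + h)*(¾ + c))
-8*(G(13, -6 + 5) + r) = -8*((-6 - 4*(-6 + 5) + (¾)*13 + (-6 + 5)*13) + 6) = -8*((-6 - 4*(-1) + 39/4 - 1*13) + 6) = -8*((-6 + 4 + 39/4 - 13) + 6) = -8*(-21/4 + 6) = -8*¾ = -6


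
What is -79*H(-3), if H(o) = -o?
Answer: -237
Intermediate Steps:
-79*H(-3) = -(-79)*(-3) = -79*3 = -237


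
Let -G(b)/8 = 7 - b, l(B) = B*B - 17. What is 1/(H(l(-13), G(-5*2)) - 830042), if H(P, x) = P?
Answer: -1/829890 ≈ -1.2050e-6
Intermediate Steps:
l(B) = -17 + B**2 (l(B) = B**2 - 17 = -17 + B**2)
G(b) = -56 + 8*b (G(b) = -8*(7 - b) = -56 + 8*b)
1/(H(l(-13), G(-5*2)) - 830042) = 1/((-17 + (-13)**2) - 830042) = 1/((-17 + 169) - 830042) = 1/(152 - 830042) = 1/(-829890) = -1/829890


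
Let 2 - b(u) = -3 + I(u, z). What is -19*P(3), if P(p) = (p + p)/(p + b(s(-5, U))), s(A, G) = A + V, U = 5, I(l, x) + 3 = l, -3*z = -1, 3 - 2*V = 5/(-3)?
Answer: -342/41 ≈ -8.3415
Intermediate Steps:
V = 7/3 (V = 3/2 - 5/(2*(-3)) = 3/2 - 5*(-1)/(2*3) = 3/2 - ½*(-5/3) = 3/2 + ⅚ = 7/3 ≈ 2.3333)
z = ⅓ (z = -⅓*(-1) = ⅓ ≈ 0.33333)
I(l, x) = -3 + l
s(A, G) = 7/3 + A (s(A, G) = A + 7/3 = 7/3 + A)
b(u) = 8 - u (b(u) = 2 - (-3 + (-3 + u)) = 2 - (-6 + u) = 2 + (6 - u) = 8 - u)
P(p) = 2*p/(32/3 + p) (P(p) = (p + p)/(p + (8 - (7/3 - 5))) = (2*p)/(p + (8 - 1*(-8/3))) = (2*p)/(p + (8 + 8/3)) = (2*p)/(p + 32/3) = (2*p)/(32/3 + p) = 2*p/(32/3 + p))
-19*P(3) = -114*3/(32 + 3*3) = -114*3/(32 + 9) = -114*3/41 = -19*18/41 = -342/41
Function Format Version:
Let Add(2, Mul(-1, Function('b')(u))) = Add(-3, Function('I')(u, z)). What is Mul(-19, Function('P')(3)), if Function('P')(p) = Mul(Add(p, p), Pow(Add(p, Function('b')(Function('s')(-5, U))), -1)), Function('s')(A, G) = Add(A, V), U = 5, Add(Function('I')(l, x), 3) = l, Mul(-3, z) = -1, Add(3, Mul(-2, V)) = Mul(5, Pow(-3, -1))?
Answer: Rational(-342, 41) ≈ -8.3415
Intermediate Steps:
V = Rational(7, 3) (V = Add(Rational(3, 2), Mul(Rational(-1, 2), Mul(5, Pow(-3, -1)))) = Add(Rational(3, 2), Mul(Rational(-1, 2), Mul(5, Rational(-1, 3)))) = Add(Rational(3, 2), Mul(Rational(-1, 2), Rational(-5, 3))) = Add(Rational(3, 2), Rational(5, 6)) = Rational(7, 3) ≈ 2.3333)
z = Rational(1, 3) (z = Mul(Rational(-1, 3), -1) = Rational(1, 3) ≈ 0.33333)
Function('I')(l, x) = Add(-3, l)
Function('s')(A, G) = Add(Rational(7, 3), A) (Function('s')(A, G) = Add(A, Rational(7, 3)) = Add(Rational(7, 3), A))
Function('b')(u) = Add(8, Mul(-1, u)) (Function('b')(u) = Add(2, Mul(-1, Add(-3, Add(-3, u)))) = Add(2, Mul(-1, Add(-6, u))) = Add(2, Add(6, Mul(-1, u))) = Add(8, Mul(-1, u)))
Function('P')(p) = Mul(2, p, Pow(Add(Rational(32, 3), p), -1)) (Function('P')(p) = Mul(Add(p, p), Pow(Add(p, Add(8, Mul(-1, Add(Rational(7, 3), -5)))), -1)) = Mul(Mul(2, p), Pow(Add(p, Add(8, Mul(-1, Rational(-8, 3)))), -1)) = Mul(Mul(2, p), Pow(Add(p, Add(8, Rational(8, 3))), -1)) = Mul(Mul(2, p), Pow(Add(p, Rational(32, 3)), -1)) = Mul(Mul(2, p), Pow(Add(Rational(32, 3), p), -1)) = Mul(2, p, Pow(Add(Rational(32, 3), p), -1)))
Mul(-19, Function('P')(3)) = Mul(-19, Mul(6, 3, Pow(Add(32, Mul(3, 3)), -1))) = Mul(-19, Mul(6, 3, Pow(Add(32, 9), -1))) = Mul(-19, Mul(6, 3, Pow(41, -1))) = Mul(-19, Mul(6, 3, Rational(1, 41))) = Mul(-19, Rational(18, 41)) = Rational(-342, 41)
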